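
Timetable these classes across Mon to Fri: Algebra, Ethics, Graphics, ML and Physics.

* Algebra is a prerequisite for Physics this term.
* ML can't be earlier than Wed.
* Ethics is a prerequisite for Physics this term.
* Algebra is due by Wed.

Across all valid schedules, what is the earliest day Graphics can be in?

Graphics at Mon is achievable: Graphics=Mon, Ethics=Mon, Physics=Tue, Algebra=Mon, ML=Wed.

Mon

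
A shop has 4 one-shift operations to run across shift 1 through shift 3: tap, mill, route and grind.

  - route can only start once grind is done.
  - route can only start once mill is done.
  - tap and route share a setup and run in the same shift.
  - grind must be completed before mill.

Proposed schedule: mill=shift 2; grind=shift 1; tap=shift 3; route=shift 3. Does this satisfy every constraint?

Valid

tap and route share a setup and run in the same shift — holds.
grind must be completed before mill — holds.
route can only start once mill is done — holds.
route can only start once grind is done — holds.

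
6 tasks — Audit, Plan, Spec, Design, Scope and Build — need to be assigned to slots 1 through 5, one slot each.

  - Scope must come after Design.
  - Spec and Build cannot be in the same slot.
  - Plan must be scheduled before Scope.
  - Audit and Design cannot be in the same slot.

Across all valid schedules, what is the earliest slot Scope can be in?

2

Precedence pushes Scope to at least 2.
Scope at 2 is achievable: Scope=2; Build=2; Design=1; Spec=1; Plan=1; Audit=2.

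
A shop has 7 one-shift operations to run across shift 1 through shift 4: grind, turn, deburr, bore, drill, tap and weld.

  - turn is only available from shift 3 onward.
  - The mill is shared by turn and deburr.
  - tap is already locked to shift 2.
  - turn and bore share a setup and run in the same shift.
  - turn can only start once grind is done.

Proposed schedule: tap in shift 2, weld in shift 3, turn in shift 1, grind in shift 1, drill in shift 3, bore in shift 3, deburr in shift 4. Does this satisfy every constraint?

No — it violates: turn is only available from shift 3 onward

tap is already locked to shift 2 — holds.
turn and bore share a setup and run in the same shift — violated.
The mill is shared by turn and deburr — holds.
turn can only start once grind is done — violated.
turn is only available from shift 3 onward — violated.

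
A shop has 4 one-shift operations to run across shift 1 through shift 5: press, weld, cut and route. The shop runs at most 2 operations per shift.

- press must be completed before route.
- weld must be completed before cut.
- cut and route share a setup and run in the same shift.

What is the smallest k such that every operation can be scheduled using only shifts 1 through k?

2 shifts

The precedence chain requires at least 2 distinct shifts.
With at most 2 per shift and 4 operations, at least 2 shifts are needed.
2 works (last occupied shift: shift 2): for example press=shift 1; route=shift 2; weld=shift 1; cut=shift 2.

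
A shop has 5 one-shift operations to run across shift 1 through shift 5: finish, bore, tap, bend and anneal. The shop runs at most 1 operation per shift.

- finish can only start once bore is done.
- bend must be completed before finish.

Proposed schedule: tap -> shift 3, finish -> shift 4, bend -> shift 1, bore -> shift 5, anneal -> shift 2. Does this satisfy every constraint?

Invalid. finish can only start once bore is done.

finish can only start once bore is done — violated.
The shop runs at most 1 operation per shift — holds.
bend must be completed before finish — holds.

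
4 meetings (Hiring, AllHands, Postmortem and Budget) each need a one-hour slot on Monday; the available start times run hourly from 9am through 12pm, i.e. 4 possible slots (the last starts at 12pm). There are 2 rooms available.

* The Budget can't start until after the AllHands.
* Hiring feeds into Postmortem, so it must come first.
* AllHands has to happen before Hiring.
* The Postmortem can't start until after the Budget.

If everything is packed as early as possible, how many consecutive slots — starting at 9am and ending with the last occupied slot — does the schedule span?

The precedence chain requires at least 3 distinct slots.
With at most 2 per slot and 4 meetings, at least 2 slots are needed.
3 works (last occupied slot: 11am): for example Postmortem=11am, Hiring=10am, AllHands=9am, Budget=10am.

3 slots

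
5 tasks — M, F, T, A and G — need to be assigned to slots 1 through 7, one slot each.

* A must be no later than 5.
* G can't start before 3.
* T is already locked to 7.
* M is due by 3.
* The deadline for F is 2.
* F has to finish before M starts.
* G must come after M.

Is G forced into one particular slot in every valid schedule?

G can be 3 (e.g. A=1; F=1; T=7; G=3; M=2) or 4 (e.g. M -> 2; F -> 1; A -> 1; T -> 7; G -> 4).

No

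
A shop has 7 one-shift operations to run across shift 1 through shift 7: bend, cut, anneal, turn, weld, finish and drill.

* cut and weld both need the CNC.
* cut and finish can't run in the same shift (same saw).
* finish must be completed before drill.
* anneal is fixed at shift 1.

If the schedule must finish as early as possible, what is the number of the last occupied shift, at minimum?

shift 2

The precedence chain requires at least 2 distinct shifts.
2 works (last occupied shift: shift 2): for example finish in shift 1, bend in shift 1, drill in shift 2, weld in shift 1, turn in shift 1, cut in shift 2, anneal in shift 1.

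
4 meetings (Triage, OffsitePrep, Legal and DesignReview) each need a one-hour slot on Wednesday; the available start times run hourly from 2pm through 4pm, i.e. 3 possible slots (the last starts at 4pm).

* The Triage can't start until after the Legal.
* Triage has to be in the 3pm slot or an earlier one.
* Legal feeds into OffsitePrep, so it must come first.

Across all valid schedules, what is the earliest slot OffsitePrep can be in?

Precedence pushes OffsitePrep to at least 3pm.
OffsitePrep at 3pm is achievable: DesignReview=2pm; OffsitePrep=3pm; Triage=3pm; Legal=2pm.

3pm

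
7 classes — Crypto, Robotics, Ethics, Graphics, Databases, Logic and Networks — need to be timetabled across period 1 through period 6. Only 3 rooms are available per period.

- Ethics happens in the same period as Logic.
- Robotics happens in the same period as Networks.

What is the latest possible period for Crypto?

Crypto at period 6 is achievable: Graphics -> period 1; Robotics -> period 1; Databases -> period 2; Logic -> period 2; Ethics -> period 2; Crypto -> period 6; Networks -> period 1.

period 6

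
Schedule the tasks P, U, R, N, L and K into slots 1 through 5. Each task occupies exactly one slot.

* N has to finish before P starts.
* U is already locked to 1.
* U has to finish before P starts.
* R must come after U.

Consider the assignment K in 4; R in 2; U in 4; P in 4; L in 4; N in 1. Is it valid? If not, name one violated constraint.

U is already locked to 1 — violated.
U has to finish before P starts — violated.
N has to finish before P starts — holds.
R must come after U — violated.

Invalid. U is already locked to 1.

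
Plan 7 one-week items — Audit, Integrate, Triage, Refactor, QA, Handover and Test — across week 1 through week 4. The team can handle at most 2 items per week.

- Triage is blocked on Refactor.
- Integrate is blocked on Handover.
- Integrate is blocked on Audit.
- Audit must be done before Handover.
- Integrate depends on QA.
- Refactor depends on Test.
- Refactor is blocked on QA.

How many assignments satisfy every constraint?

12

Splitting on Audit: it can be week 1 (7), week 2 (5). Listing each branch's schedules as (Integrate, Triage, Refactor, QA, Handover, Test) by week number:
Audit=week 1: (3,4,3,1,2,2) (3,4,3,2,2,1) (4,4,3,1,2,2) (4,4,3,1,3,2) (4,4,3,2,2,1) (4,4,3,2,3,1) (4,4,3,2,3,2) — 7.
Audit=week 2: (4,3,2,1,3,1) (4,4,2,1,3,1) (4,4,3,1,3,1) (4,4,3,1,3,2) (4,4,3,2,3,1) — 5.
Summing: 7 + 5 = 12.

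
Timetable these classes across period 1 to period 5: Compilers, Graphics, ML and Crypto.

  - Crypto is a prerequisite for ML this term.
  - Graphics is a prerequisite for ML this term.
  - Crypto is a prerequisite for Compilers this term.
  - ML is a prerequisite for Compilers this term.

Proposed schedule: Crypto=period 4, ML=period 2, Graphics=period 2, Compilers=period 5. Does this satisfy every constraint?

Invalid. Crypto is a prerequisite for ML this term.

ML is a prerequisite for Compilers this term — holds.
Graphics is a prerequisite for ML this term — violated.
Crypto is a prerequisite for Compilers this term — holds.
Crypto is a prerequisite for ML this term — violated.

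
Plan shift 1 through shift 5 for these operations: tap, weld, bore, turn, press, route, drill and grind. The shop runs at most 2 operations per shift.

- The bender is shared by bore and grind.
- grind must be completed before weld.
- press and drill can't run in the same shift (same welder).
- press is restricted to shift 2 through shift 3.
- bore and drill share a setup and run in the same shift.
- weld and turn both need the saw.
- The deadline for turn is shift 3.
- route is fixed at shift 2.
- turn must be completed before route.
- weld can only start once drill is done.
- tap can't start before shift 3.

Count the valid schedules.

Splitting on tap: it can be shift 3 (4), shift 4 (3), shift 5 (8). Listing each branch's schedules as (weld, bore, turn, press, route, drill, grind) by shift number:
tap=shift 3: (5,4,1,2,2,4,1) (5,4,1,2,2,4,3) (5,4,1,3,2,4,1) (5,4,1,3,2,4,2) — 4.
tap=shift 4: (4,3,1,2,2,3,1) (5,3,1,2,2,3,1) (5,3,1,2,2,3,4) — 3.
tap=shift 5: (4,3,1,2,2,3,1) (5,3,1,2,2,3,1) (5,3,1,2,2,3,4) (5,4,1,2,2,4,1) (5,4,1,2,2,4,3) (5,4,1,3,2,4,1) (5,4,1,3,2,4,2) (5,4,1,3,2,4,3) — 8.
Summing: 4 + 3 + 8 = 15.

15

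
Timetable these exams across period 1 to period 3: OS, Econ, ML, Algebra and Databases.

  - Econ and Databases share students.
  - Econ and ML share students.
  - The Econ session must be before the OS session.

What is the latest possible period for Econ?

period 2

Downstream work caps Econ at period 2.
Econ at period 2 is achievable: Econ=period 2, OS=period 3, Databases=period 1, Algebra=period 1, ML=period 1.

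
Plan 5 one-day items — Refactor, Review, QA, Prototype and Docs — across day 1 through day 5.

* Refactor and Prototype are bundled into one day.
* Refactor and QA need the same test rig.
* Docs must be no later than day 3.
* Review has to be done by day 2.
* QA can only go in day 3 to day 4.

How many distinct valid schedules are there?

48

Splitting on Refactor: it can be day 1 (12), day 2 (12), day 3 (6), day 4 (6), day 5 (12). Listing each branch's schedules as (Review, QA, Prototype, Docs) by day number:
Refactor=day 1: (1,3,1,1) (1,3,1,2) (1,3,1,3) (1,4,1,1) (1,4,1,2) (1,4,1,3) (2,3,1,1) (2,3,1,2) (2,3,1,3) (2,4,1,1) (2,4,1,2) (2,4,1,3) — 12.
Refactor=day 2: (1,3,2,1) (1,3,2,2) (1,3,2,3) (1,4,2,1) (1,4,2,2) (1,4,2,3) (2,3,2,1) (2,3,2,2) (2,3,2,3) (2,4,2,1) (2,4,2,2) (2,4,2,3) — 12.
Refactor=day 3: (1,4,3,1) (1,4,3,2) (1,4,3,3) (2,4,3,1) (2,4,3,2) (2,4,3,3) — 6.
Refactor=day 4: (1,3,4,1) (1,3,4,2) (1,3,4,3) (2,3,4,1) (2,3,4,2) (2,3,4,3) — 6.
Refactor=day 5: (1,3,5,1) (1,3,5,2) (1,3,5,3) (1,4,5,1) (1,4,5,2) (1,4,5,3) (2,3,5,1) (2,3,5,2) (2,3,5,3) (2,4,5,1) (2,4,5,2) (2,4,5,3) — 12.
Summing: 12 + 12 + 6 + 6 + 12 = 48.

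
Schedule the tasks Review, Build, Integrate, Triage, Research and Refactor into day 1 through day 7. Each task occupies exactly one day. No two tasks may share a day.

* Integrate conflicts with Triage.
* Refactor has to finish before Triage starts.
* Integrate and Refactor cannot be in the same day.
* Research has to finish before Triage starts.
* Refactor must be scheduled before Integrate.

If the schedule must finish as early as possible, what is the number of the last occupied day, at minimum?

6

The precedence chain requires at least 2 distinct days.
With at most 1 per day and 6 tasks, at least 6 days are needed.
6 works (last occupied day: day 6): for example Triage -> day 3; Review -> day 5; Build -> day 6; Refactor -> day 1; Research -> day 2; Integrate -> day 4.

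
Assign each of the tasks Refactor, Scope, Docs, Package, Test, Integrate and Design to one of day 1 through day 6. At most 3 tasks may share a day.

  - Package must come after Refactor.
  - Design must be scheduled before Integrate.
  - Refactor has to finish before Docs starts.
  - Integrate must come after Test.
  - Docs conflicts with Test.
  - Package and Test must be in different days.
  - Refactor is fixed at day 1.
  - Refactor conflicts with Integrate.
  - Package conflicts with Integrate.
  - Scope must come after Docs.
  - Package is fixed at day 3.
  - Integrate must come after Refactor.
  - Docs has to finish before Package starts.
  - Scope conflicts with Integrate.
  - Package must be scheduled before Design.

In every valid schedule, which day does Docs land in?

Refactor is fixed at day 1 and must come before Docs, so Docs is at least day 2.
Package is fixed at day 3 and must come after Docs, so Docs is at most day 2.
So Docs must be day 2.

day 2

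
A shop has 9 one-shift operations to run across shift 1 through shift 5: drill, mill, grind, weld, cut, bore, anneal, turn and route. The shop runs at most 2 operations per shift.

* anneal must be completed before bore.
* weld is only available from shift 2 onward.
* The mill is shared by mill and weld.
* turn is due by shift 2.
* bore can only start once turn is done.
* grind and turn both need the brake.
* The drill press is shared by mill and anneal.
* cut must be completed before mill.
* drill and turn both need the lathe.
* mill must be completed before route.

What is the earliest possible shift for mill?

Precedence pushes mill to at least shift 2; downstream work caps mill at shift 4.
mill at shift 2 is achievable: turn=shift 1, route=shift 4, cut=shift 1, anneal=shift 3, bore=shift 4, drill=shift 2, weld=shift 3, mill=shift 2, grind=shift 5.

shift 2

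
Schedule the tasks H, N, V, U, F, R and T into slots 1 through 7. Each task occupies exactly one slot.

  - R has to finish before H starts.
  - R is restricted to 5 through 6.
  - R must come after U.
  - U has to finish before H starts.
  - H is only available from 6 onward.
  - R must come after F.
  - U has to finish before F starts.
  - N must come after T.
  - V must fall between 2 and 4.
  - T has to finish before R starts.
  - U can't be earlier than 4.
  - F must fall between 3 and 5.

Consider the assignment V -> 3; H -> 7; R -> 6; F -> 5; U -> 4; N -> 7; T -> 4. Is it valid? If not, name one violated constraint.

V must fall between 2 and 4 — holds.
R is restricted to 5 through 6 — holds.
N must come after T — holds.
T has to finish before R starts — holds.
H is only available from 6 onward — holds.
R must come after F — holds.
U has to finish before F starts — holds.
U has to finish before H starts — holds.
F must fall between 3 and 5 — holds.
R has to finish before H starts — holds.
U can't be earlier than 4 — holds.
R must come after U — holds.

Yes, all constraints hold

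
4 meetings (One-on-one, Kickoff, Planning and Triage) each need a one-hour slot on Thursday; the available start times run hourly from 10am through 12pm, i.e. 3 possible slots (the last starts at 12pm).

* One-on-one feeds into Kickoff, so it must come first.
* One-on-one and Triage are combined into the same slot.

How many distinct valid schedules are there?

9

Splitting on One-on-one: it can be 10am (6), 11am (3). Listing each branch's schedules as (Kickoff, Planning, Triage):
One-on-one=10am: (11am,10am,10am) (11am,11am,10am) (11am,12pm,10am) (12pm,10am,10am) (12pm,11am,10am) (12pm,12pm,10am) — 6.
One-on-one=11am: (12pm,10am,11am) (12pm,11am,11am) (12pm,12pm,11am) — 3.
Summing: 6 + 3 = 9.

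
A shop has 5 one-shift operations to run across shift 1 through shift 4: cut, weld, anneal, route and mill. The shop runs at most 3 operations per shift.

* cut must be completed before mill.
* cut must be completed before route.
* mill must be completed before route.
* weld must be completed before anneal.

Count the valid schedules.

24

Splitting on cut: it can be shift 1 (18), shift 2 (6). Listing each branch's schedules as (weld, anneal, route, mill) by shift number:
cut=shift 1: (1,2,3,2) (1,2,4,2) (1,2,4,3) (1,3,3,2) (1,3,4,2) (1,3,4,3) (1,4,3,2) (1,4,4,2) (1,4,4,3) (2,3,3,2) (2,3,4,2) (2,3,4,3) (2,4,3,2) (2,4,4,2) (2,4,4,3) (3,4,3,2) (3,4,4,2) (3,4,4,3) — 18.
cut=shift 2: (1,2,4,3) (1,3,4,3) (1,4,4,3) (2,3,4,3) (2,4,4,3) (3,4,4,3) — 6.
Summing: 18 + 6 = 24.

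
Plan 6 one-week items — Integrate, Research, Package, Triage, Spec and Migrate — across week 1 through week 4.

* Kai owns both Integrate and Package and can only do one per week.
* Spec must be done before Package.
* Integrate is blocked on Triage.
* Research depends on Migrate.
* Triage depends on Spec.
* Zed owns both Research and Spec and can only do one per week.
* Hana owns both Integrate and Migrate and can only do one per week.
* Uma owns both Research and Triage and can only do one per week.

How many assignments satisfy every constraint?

29

Splitting on Integrate: it can be week 3 (8), week 4 (21). Listing each branch's schedules as (Research, Package, Triage, Spec, Migrate) by week number:
Integrate=week 3: (3,2,2,1,1) (3,2,2,1,2) (3,4,2,1,1) (3,4,2,1,2) (4,2,2,1,1) (4,2,2,1,2) (4,4,2,1,1) (4,4,2,1,2) — 8.
Integrate=week 4: (2,2,3,1,1) (2,3,3,1,1) (3,2,2,1,1) (3,2,2,1,2) (3,3,2,1,1) (3,3,2,1,2) (4,2,2,1,1) (4,2,2,1,2) (4,2,2,1,3) (4,2,3,1,1) (4,2,3,1,2) (4,2,3,1,3) (4,3,2,1,1) (4,3,2,1,2) (4,3,2,1,3) (4,3,3,1,1) (4,3,3,1,2) (4,3,3,1,3) (4,3,3,2,1) (4,3,3,2,2) (4,3,3,2,3) — 21.
Summing: 8 + 21 = 29.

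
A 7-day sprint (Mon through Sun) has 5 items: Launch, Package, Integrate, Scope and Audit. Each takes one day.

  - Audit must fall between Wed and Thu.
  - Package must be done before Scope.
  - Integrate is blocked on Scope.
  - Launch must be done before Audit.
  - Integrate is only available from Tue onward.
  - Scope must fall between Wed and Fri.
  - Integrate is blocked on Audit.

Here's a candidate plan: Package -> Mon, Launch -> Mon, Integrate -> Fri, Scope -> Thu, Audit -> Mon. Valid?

Integrate is blocked on Audit — holds.
Scope must fall between Wed and Fri — holds.
Audit must fall between Wed and Thu — violated.
Integrate is blocked on Scope — holds.
Package must be done before Scope — holds.
Integrate is only available from Tue onward — holds.
Launch must be done before Audit — violated.

No. Audit must fall between Wed and Thu is not satisfied.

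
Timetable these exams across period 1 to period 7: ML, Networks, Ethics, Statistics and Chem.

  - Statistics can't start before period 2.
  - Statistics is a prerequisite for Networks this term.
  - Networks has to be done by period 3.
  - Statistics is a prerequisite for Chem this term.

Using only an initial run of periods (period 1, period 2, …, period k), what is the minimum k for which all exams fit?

The precedence chain requires at least 2 distinct periods.
Propagating the time windows through the other constraints, Networks can't land before period 3, so the schedule must run through at least period 3.
3 works (last occupied period: period 3): for example Ethics in period 1, Statistics in period 2, Networks in period 3, ML in period 1, Chem in period 3.

3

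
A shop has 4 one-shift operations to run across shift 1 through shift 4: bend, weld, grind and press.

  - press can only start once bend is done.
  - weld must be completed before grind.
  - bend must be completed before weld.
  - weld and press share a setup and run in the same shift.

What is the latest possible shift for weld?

Precedence pushes weld to at least shift 2; downstream work caps weld at shift 3.
weld at shift 3 is achievable: weld in shift 3, press in shift 3, bend in shift 1, grind in shift 4.

shift 3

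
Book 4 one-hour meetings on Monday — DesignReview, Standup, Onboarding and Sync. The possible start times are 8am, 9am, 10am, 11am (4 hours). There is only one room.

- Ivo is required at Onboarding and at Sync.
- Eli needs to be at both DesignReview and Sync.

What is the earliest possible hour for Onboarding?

8am

Onboarding at 8am is achievable: Onboarding in 8am, DesignReview in 9am, Sync in 11am, Standup in 10am.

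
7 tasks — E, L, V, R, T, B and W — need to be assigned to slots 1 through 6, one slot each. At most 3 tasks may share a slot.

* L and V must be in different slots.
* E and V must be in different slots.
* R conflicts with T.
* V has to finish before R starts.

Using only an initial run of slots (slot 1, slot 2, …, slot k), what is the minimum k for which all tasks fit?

3 slots

The precedence chain requires at least 2 distinct slots.
With at most 3 per slot and 7 tasks, at least 3 slots are needed.
3 works (last occupied slot: 3): for example B -> 1; W -> 3; T -> 1; V -> 1; E -> 2; L -> 2; R -> 2.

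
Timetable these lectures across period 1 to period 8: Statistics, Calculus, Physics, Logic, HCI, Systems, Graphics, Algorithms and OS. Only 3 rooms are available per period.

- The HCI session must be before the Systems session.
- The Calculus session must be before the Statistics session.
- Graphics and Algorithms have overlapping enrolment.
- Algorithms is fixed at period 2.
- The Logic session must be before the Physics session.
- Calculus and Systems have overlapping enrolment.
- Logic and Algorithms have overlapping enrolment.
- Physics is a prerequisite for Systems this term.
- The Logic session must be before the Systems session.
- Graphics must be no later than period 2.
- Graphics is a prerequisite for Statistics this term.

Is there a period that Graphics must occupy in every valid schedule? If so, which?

Graphics's window is period 1–period 2.
Algorithms is fixed at period 2, and Graphics can't share a period with Algorithms.
So Graphics must be period 1.

period 1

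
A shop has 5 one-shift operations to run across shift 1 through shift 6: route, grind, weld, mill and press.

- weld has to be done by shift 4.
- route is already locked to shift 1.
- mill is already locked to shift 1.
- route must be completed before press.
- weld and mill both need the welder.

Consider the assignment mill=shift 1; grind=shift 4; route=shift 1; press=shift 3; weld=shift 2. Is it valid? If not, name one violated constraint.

Valid

weld and mill both need the welder — holds.
mill is already locked to shift 1 — holds.
route is already locked to shift 1 — holds.
weld has to be done by shift 4 — holds.
route must be completed before press — holds.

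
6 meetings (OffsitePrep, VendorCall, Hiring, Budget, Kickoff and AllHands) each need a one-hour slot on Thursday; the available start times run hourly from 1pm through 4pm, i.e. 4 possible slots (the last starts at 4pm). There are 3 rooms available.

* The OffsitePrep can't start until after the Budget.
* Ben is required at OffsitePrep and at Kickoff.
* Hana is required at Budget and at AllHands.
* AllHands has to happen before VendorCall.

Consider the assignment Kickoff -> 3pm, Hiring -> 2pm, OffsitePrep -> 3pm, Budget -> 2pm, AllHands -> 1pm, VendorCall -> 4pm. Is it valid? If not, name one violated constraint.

Invalid. Ben is required at OffsitePrep and at Kickoff.

Ben is required at OffsitePrep and at Kickoff — violated.
Hana is required at Budget and at AllHands — holds.
AllHands has to happen before VendorCall — holds.
The OffsitePrep can't start until after the Budget — holds.
There are 3 rooms available — holds.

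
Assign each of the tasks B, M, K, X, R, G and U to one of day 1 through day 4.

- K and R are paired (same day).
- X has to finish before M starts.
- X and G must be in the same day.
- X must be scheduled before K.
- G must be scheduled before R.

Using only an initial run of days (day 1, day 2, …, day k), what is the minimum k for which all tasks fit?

The precedence chain requires at least 2 distinct days.
2 works (last occupied day: day 2): for example R in day 2; B in day 1; U in day 1; X in day 1; M in day 2; G in day 1; K in day 2.

2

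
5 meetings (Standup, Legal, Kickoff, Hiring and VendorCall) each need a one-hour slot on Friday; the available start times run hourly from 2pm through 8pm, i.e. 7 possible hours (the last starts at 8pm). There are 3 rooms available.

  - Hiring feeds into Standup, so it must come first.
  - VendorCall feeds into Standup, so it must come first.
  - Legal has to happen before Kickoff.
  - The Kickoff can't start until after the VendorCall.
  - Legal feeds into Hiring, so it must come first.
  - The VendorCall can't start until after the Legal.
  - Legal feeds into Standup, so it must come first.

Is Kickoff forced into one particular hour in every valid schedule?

Kickoff can be 4pm (e.g. Legal=2pm, Kickoff=4pm, Hiring=3pm, VendorCall=3pm, Standup=4pm) or 5pm (e.g. Kickoff in 5pm, Hiring in 3pm, Legal in 2pm, VendorCall in 3pm, Standup in 4pm).

No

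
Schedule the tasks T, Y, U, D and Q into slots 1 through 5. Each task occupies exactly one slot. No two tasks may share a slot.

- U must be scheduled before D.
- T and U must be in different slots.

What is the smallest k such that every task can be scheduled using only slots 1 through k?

The precedence chain requires at least 2 distinct slots.
With at most 1 per slot and 5 tasks, at least 5 slots are needed.
5 works (last occupied slot: 5): for example Q in 5; Y in 4; D in 2; T in 3; U in 1.

5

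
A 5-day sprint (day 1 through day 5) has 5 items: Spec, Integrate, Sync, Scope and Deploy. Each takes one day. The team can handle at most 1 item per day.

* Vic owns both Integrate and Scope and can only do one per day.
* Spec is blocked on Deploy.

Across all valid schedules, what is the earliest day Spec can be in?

Precedence pushes Spec to at least day 2.
Spec at day 2 is achievable: Spec in day 2, Deploy in day 1, Scope in day 5, Sync in day 4, Integrate in day 3.

day 2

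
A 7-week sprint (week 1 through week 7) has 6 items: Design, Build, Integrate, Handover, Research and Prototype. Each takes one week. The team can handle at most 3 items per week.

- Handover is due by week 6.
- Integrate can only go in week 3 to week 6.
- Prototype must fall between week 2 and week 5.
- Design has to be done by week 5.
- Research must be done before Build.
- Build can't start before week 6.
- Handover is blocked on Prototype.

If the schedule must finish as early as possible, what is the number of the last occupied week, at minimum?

6

The precedence chain requires at least 2 distinct weeks.
With at most 3 per week and 6 tasks, at least 2 weeks are needed.
Build can't be placed before week 6, so the schedule must run through at least week 6.
6 works (last occupied week: week 6): for example Handover in week 3, Integrate in week 3, Design in week 1, Build in week 6, Research in week 1, Prototype in week 2.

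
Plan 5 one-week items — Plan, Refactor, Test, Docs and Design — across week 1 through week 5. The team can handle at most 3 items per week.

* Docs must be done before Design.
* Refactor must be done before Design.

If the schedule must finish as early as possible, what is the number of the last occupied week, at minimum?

2

The precedence chain requires at least 2 distinct weeks.
With at most 3 per week and 5 work items, at least 2 weeks are needed.
2 works (last occupied week: week 2): for example Refactor in week 1, Docs in week 1, Plan in week 1, Design in week 2, Test in week 2.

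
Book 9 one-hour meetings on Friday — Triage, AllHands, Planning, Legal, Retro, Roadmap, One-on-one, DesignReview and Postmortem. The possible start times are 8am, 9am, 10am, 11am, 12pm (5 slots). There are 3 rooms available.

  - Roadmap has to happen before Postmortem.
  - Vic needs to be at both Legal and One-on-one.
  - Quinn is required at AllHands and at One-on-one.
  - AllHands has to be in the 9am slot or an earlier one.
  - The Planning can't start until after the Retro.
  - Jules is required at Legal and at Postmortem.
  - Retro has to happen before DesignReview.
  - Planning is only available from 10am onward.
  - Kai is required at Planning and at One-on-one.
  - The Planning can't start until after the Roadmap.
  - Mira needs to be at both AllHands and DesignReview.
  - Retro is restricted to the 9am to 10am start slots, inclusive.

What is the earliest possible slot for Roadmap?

8am

Downstream work caps Roadmap at 11am.
Roadmap at 8am is achievable: Roadmap=8am, Legal=10am, Triage=8am, Postmortem=9am, AllHands=8am, Retro=9am, DesignReview=10am, Planning=10am, One-on-one=9am.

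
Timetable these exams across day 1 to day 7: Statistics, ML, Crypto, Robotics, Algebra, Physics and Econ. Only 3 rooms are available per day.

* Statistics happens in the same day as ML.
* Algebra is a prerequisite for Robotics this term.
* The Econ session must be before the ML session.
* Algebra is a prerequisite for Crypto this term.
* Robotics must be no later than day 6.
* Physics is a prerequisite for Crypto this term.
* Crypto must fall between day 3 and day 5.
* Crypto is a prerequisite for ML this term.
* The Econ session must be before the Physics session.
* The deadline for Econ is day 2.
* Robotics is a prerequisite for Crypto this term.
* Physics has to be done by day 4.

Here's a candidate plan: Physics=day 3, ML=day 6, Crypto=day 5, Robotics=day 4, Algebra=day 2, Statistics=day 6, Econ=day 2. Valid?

Robotics is a prerequisite for Crypto this term — holds.
Crypto is a prerequisite for ML this term — holds.
Crypto must fall between day 3 and day 5 — holds.
Algebra is a prerequisite for Robotics this term — holds.
The Econ session must be before the ML session — holds.
Robotics must be no later than day 6 — holds.
The deadline for Econ is day 2 — holds.
Physics is a prerequisite for Crypto this term — holds.
Statistics happens in the same day as ML — holds.
Physics has to be done by day 4 — holds.
Only 3 rooms are available per day — holds.
Algebra is a prerequisite for Crypto this term — holds.
The Econ session must be before the Physics session — holds.

Yes, all constraints hold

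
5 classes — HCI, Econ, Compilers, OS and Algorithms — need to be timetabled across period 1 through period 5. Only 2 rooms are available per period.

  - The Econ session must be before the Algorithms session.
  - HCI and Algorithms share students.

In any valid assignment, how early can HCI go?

period 1

HCI at period 1 is achievable: Econ=period 1, HCI=period 1, Compilers=period 2, OS=period 3, Algorithms=period 2.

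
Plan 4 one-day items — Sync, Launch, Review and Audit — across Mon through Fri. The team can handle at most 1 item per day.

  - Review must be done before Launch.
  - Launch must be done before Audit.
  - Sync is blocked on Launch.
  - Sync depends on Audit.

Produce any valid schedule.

Review=Mon; Sync=Thu; Audit=Wed; Launch=Tue

Checking: Audit(Wed) before Sync(Thu); Review(Mon) before Launch(Tue); Launch(Tue) before Sync(Thu); Launch(Tue) before Audit(Wed); max 1 per day (cap 1).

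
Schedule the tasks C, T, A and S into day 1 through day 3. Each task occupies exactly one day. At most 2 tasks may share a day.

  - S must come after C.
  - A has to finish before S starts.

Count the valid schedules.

Splitting on C: it can be day 1 (7), day 2 (5). Listing each branch's schedules as (T, A, S) by day number:
C=day 1: (1,2,3) (2,1,2) (2,1,3) (2,2,3) (3,1,2) (3,1,3) (3,2,3) — 7.
C=day 2: (1,1,3) (1,2,3) (2,1,3) (3,1,3) (3,2,3) — 5.
Summing: 7 + 5 = 12.

12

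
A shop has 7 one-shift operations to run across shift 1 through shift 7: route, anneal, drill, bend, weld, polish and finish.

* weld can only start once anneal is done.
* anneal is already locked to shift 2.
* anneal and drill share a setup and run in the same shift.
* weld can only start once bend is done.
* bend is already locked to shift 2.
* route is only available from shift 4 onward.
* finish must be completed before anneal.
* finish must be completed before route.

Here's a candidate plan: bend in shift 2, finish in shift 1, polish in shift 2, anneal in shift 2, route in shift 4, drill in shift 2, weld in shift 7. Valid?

finish must be completed before anneal — holds.
finish must be completed before route — holds.
anneal and drill share a setup and run in the same shift — holds.
weld can only start once bend is done — holds.
anneal is already locked to shift 2 — holds.
route is only available from shift 4 onward — holds.
bend is already locked to shift 2 — holds.
weld can only start once anneal is done — holds.

Valid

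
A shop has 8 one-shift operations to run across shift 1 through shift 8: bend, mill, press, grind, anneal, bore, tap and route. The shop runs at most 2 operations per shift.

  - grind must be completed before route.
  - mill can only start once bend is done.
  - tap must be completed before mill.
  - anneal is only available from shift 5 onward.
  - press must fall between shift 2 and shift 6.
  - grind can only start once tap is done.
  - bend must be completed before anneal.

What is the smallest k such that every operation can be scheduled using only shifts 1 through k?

5 shifts

The precedence chain requires at least 3 distinct shifts.
With at most 2 per shift and 8 operations, at least 4 shifts are needed.
anneal can't be placed before shift 5, so the schedule must run through at least shift 5.
5 works (last occupied shift: shift 5): for example bore -> shift 3, tap -> shift 1, route -> shift 4, grind -> shift 3, bend -> shift 1, mill -> shift 2, press -> shift 2, anneal -> shift 5.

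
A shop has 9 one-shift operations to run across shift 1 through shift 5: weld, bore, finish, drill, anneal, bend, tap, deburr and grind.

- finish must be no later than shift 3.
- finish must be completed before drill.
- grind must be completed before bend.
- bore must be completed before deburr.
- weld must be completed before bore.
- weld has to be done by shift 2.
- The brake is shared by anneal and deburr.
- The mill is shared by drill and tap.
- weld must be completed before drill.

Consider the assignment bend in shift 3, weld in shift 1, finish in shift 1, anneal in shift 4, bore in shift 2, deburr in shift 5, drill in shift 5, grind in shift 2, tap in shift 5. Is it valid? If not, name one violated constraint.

weld has to be done by shift 2 — holds.
weld must be completed before bore — holds.
bore must be completed before deburr — holds.
finish must be no later than shift 3 — holds.
grind must be completed before bend — holds.
weld must be completed before drill — holds.
The mill is shared by drill and tap — violated.
finish must be completed before drill — holds.
The brake is shared by anneal and deburr — holds.

No — it violates: The mill is shared by drill and tap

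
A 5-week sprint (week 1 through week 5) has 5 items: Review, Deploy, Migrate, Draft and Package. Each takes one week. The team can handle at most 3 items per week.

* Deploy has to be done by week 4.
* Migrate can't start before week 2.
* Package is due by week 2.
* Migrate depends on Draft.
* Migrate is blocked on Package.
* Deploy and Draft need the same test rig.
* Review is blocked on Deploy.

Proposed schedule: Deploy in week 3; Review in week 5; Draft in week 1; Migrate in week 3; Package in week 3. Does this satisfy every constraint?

Review is blocked on Deploy — holds.
Migrate can't start before week 2 — holds.
Migrate is blocked on Package — violated.
Migrate depends on Draft — holds.
The team can handle at most 3 items per week — holds.
Package is due by week 2 — violated.
Deploy has to be done by week 4 — holds.
Deploy and Draft need the same test rig — holds.

Invalid. Package is due by week 2.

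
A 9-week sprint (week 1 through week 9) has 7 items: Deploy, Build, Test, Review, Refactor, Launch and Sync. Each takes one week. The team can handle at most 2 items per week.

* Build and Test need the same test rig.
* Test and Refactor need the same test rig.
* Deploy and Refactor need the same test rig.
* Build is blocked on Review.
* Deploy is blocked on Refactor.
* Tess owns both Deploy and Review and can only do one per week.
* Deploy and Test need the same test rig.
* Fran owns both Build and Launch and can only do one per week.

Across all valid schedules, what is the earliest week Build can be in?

week 2

Precedence pushes Build to at least week 2.
Build at week 2 is achievable: Build=week 2, Deploy=week 2, Review=week 1, Test=week 3, Sync=week 4, Refactor=week 1, Launch=week 3.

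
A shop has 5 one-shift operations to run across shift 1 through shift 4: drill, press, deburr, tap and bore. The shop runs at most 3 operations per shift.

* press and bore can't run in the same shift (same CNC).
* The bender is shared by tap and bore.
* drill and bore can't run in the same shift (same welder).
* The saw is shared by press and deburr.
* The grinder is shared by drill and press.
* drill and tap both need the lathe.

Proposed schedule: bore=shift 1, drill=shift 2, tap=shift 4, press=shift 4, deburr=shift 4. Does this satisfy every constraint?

drill and bore can't run in the same shift (same welder) — holds.
drill and tap both need the lathe — holds.
The grinder is shared by drill and press — holds.
The shop runs at most 3 operations per shift — holds.
press and bore can't run in the same shift (same CNC) — holds.
The bender is shared by tap and bore — holds.
The saw is shared by press and deburr — violated.

No — it violates: The saw is shared by press and deburr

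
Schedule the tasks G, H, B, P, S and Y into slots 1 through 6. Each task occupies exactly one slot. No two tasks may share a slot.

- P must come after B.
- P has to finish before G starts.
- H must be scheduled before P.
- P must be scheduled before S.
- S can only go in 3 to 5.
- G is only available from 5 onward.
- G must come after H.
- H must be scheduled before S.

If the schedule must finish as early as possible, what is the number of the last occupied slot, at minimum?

The precedence chain requires at least 3 distinct slots.
With at most 1 per slot and 6 tasks, at least 6 slots are needed.
G can't be placed before 5, so the schedule must run through at least slot 5.
6 works (last occupied slot: 6): for example S in 4; H in 1; G in 5; B in 2; P in 3; Y in 6.

6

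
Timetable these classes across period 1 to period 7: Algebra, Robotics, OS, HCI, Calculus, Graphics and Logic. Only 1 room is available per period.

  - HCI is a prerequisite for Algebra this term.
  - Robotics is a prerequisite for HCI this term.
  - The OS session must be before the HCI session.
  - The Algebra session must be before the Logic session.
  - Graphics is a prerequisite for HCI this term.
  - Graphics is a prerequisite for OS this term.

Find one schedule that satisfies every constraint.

Calculus -> period 7, Logic -> period 6, Graphics -> period 1, Algebra -> period 5, OS -> period 2, Robotics -> period 3, HCI -> period 4

Checking: Graphics(period 1) before HCI(period 4); HCI(period 4) before Algebra(period 5); Algebra(period 5) before Logic(period 6); Robotics(period 3) before HCI(period 4); Graphics(period 1) before OS(period 2); OS(period 2) before HCI(period 4); max 1 per period (cap 1).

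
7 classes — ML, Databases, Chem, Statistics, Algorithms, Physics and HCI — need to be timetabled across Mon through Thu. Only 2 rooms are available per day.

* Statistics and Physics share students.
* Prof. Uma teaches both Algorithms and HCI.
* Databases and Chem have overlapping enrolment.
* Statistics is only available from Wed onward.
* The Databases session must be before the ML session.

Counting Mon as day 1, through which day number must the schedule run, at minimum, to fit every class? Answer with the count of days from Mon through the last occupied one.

4 days

The precedence chain requires at least 2 distinct days.
With at most 2 per day and 7 classes, at least 4 days are needed.
Statistics can't be placed before Wed — that is day 3 counting from Mon — so the schedule must run through at least 3 days.
4 works (last occupied day: Thu): for example Databases=Mon, Chem=Tue, ML=Tue, Statistics=Wed, Physics=Thu, HCI=Wed, Algorithms=Mon.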